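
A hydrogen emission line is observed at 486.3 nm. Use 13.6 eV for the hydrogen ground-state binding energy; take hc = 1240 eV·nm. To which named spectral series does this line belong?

ΔE = 1240/486.3 = 2.550 eV.
This matches 13.6 × (1/2² − 1/4²), so n_f = 2: the Balmer series.

Balmer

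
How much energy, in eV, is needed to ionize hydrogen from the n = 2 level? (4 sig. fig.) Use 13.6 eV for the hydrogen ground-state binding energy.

3.400 eV

E_2 = −13.60/4 = −3.400 eV, so ionization (to E = 0) requires 3.400 eV.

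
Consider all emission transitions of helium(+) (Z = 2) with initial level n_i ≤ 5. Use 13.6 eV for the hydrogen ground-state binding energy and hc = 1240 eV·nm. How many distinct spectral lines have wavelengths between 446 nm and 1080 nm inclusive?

2

Enumerate all n_i → n_f pairs with 1 ≤ n_f < n_i ≤ 5 and compute λ = 1240 / [13.6·4·(1/n_f² − 1/n_i²)].
Lines falling in [446, 1080] nm: 4→3 (468.9 nm), 5→4 (1013 nm).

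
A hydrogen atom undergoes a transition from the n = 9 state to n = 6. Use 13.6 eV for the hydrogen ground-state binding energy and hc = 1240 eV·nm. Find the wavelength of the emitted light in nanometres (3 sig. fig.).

ΔE = 13.60 × (1/6² − 1/9²) = 13.60 × 0.01543 = 0.2099 eV.
λ = hc/ΔE = 1240 / 0.2099 = 5910 nm.

5910 nm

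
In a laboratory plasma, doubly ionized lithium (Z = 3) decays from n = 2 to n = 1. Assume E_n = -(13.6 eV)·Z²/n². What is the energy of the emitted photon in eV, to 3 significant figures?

The Bohr energies scale as Z², so for Z = 3: E_n = −122.4/n² eV.
E_2 = −122.4/4 = −30.60 eV and E_1 = −122.4/1 = −122.4 eV.
The photon energy is |E_2 − E_1| = 91.8 eV.

91.8 eV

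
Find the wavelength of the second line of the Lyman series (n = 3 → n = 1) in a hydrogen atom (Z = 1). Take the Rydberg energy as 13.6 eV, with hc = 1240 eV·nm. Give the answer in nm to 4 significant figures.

102.6 nm

The Lyman series terminates on n_f = 1; the second line has n_i = 1+2 = 3.
ΔE = 13.60 × (1/1² − 1/3²) = 12.09 eV.
λ = 1240 / 12.09 = 102.6 nm.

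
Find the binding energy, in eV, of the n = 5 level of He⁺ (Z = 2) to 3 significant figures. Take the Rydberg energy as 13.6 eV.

2.18 eV

E_n = −13.6 Z²/n² = −54.40/n² eV for Z = 2.
E_5 = −54.40/25 = −2.18 eV, so ionization (to E = 0) requires 2.18 eV.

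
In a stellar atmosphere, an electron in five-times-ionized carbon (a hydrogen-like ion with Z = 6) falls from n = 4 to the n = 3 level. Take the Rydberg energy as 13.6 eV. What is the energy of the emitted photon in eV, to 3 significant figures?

23.8 eV

The Bohr energies scale as Z², so for Z = 6: E_n = −489.6/n² eV.
E_4 = −489.6/16 = −30.60 eV and E_3 = −489.6/9 = −54.40 eV.
The photon energy is |E_4 − E_3| = 23.8 eV.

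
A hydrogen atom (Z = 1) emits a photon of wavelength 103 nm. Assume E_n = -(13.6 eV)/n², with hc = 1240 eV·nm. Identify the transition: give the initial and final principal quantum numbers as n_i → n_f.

n_i = 3, n_f = 1

The photon energy is ΔE = hc/λ = 1240 / 103 = 12.04 eV.
With Z = 1, ΔE = 13.60 × (1/n_f² − 1/n_i²), so 1/n_f² − 1/n_i² = 0.8852.
Trying n_f = 1 gives 1/n_i² = 0.1148, i.e. n_i ≈ 3; this pair matches.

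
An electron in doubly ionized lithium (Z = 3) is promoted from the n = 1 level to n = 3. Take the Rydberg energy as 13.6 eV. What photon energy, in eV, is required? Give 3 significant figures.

The Bohr energies scale as Z², so for Z = 3: E_n = −122.4/n² eV.
E_3 = −122.4/9 = −13.60 eV and E_1 = −122.4/1 = −122.4 eV.
The photon energy is |E_3 − E_1| = 109 eV.

109 eV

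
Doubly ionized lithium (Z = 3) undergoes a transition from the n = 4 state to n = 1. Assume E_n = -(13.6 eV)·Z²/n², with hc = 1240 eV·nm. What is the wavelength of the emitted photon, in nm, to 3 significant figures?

10.8 nm

For Z = 3 the level energies scale as Z², so the effective Rydberg energy is 13.6 × 9 = 122.4 eV.
ΔE = 122.4 × (1/1² − 1/4²) = 122.4 × 0.9375 = 114.8 eV.
λ = hc/ΔE = 1240 / 114.8 = 10.8 nm.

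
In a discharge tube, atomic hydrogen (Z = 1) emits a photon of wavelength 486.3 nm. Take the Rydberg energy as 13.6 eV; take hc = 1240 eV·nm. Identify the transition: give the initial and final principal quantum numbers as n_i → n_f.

n_i = 4, n_f = 2

The photon energy is ΔE = hc/λ = 1240 / 486.3 = 2.550 eV.
With Z = 1, ΔE = 13.60 × (1/n_f² − 1/n_i²), so 1/n_f² − 1/n_i² = 0.1875.
Trying n_f = 2 gives 1/n_i² = 0.06251, i.e. n_i ≈ 4; this pair matches.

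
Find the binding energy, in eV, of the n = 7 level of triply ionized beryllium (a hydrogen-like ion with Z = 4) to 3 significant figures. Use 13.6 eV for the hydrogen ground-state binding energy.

4.44 eV

E_n = −13.6 Z²/n² = −217.6/n² eV for Z = 4.
E_7 = −217.6/49 = −4.44 eV, so ionization (to E = 0) requires 4.44 eV.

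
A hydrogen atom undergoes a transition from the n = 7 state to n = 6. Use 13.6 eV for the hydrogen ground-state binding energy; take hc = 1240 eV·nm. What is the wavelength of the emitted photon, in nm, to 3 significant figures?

ΔE = 13.60 × (1/6² − 1/7²) = 13.60 × 0.007370 = 0.1002 eV.
λ = hc/ΔE = 1240 / 0.1002 = 12400 nm.

12400 nm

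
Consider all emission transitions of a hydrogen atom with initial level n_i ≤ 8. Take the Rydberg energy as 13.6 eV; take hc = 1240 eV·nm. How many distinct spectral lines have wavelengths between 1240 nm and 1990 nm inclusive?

3

Enumerate all n_i → n_f pairs with 1 ≤ n_f < n_i ≤ 8 and compute λ = 1240 / [13.6·1·(1/n_f² − 1/n_i²)].
Lines falling in [1240, 1990] nm: 5→3 (1282 nm), 4→3 (1876 nm), 8→4 (1945 nm).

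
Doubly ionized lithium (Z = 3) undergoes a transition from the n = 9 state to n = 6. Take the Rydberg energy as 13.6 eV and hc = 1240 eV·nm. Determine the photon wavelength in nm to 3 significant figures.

For Z = 3 the level energies scale as Z², so the effective Rydberg energy is 13.6 × 9 = 122.4 eV.
ΔE = 122.4 × (1/6² − 1/9²) = 122.4 × 0.01543 = 1.889 eV.
λ = hc/ΔE = 1240 / 1.889 = 656 nm.

656 nm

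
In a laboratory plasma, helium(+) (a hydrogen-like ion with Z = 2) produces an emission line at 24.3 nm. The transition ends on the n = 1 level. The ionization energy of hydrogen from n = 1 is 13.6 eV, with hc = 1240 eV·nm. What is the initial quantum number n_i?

n_i = 4

The photon energy is ΔE = hc/λ = 1240 / 24.3 = 51.03 eV.
With Z = 2, ΔE = 54.40 × (1/n_f² − 1/n_i²), so 1/n_f² − 1/n_i² = 0.9380.
With n_f = 1: 1/n_i² = 1/1 − 0.9380 = 0.06197, so n_i ≈ 4.02.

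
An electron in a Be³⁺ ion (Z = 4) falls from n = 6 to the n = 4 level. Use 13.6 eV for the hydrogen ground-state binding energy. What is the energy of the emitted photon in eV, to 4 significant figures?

7.556 eV

The Bohr energies scale as Z², so for Z = 4: E_n = −217.6/n² eV.
E_6 = −217.6/36 = −6.044 eV and E_4 = −217.6/16 = −13.60 eV.
The photon energy is |E_6 − E_4| = 7.556 eV.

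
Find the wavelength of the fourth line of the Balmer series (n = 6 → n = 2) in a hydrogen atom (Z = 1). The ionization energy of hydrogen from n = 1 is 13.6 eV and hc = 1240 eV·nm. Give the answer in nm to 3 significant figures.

410 nm

The Balmer series terminates on n_f = 2; the fourth line has n_i = 2+4 = 6.
ΔE = 13.60 × (1/2² − 1/6²) = 3.022 eV.
λ = 1240 / 3.022 = 410 nm.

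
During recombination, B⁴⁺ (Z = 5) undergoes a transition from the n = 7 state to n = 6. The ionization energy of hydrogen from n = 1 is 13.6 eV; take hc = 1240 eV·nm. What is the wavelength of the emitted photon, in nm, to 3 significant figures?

For Z = 5 the level energies scale as Z², so the effective Rydberg energy is 13.6 × 25 = 340.0 eV.
ΔE = 340.0 × (1/6² − 1/7²) = 340.0 × 0.007370 = 2.506 eV.
λ = hc/ΔE = 1240 / 2.506 = 495 nm.

495 nm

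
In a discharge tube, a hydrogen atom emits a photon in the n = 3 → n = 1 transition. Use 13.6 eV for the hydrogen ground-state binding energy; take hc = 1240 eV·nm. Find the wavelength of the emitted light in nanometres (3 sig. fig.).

ΔE = 13.60 × (1/1² − 1/3²) = 13.60 × 0.8889 = 12.09 eV.
λ = hc/ΔE = 1240 / 12.09 = 103 nm.
This line belongs to the Lyman series.

103 nm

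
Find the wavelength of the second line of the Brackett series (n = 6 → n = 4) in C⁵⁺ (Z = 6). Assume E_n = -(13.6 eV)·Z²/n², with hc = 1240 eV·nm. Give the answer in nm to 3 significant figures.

The Brackett series terminates on n_f = 4; the second line has n_i = 4+2 = 6.
ΔE = 489.6 × (1/4² − 1/6²) = 17.00 eV.
λ = 1240 / 17.00 = 72.9 nm.

72.9 nm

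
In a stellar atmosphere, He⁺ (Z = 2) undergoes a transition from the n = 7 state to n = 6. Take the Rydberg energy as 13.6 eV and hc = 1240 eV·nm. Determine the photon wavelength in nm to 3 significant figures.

For Z = 2 the level energies scale as Z², so the effective Rydberg energy is 13.6 × 4 = 54.40 eV.
ΔE = 54.40 × (1/6² − 1/7²) = 54.40 × 0.007370 = 0.4009 eV.
λ = hc/ΔE = 1240 / 0.4009 = 3090 nm.

3090 nm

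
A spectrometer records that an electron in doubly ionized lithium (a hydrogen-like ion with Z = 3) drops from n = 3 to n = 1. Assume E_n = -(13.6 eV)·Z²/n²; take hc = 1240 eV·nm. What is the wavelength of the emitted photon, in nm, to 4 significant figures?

11.40 nm

For Z = 3 the level energies scale as Z², so the effective Rydberg energy is 13.6 × 9 = 122.4 eV.
ΔE = 122.4 × (1/1² − 1/3²) = 122.4 × 0.8889 = 108.8 eV.
λ = hc/ΔE = 1240 / 108.8 = 11.40 nm.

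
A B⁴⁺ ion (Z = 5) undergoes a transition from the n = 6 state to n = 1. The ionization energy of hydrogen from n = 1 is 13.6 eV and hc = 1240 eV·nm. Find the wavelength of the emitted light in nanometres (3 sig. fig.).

3.75 nm

For Z = 5 the level energies scale as Z², so the effective Rydberg energy is 13.6 × 25 = 340.0 eV.
ΔE = 340.0 × (1/1² − 1/6²) = 340.0 × 0.9722 = 330.6 eV.
λ = hc/ΔE = 1240 / 330.6 = 3.75 nm.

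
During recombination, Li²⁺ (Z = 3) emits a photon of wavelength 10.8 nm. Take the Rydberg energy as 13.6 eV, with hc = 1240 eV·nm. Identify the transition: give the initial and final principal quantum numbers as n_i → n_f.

n_i = 4, n_f = 1

The photon energy is ΔE = hc/λ = 1240 / 10.8 = 114.8 eV.
With Z = 3, ΔE = 122.4 × (1/n_f² − 1/n_i²), so 1/n_f² − 1/n_i² = 0.9380.
Trying n_f = 1 gives 1/n_i² = 0.06197, i.e. n_i ≈ 4; this pair matches.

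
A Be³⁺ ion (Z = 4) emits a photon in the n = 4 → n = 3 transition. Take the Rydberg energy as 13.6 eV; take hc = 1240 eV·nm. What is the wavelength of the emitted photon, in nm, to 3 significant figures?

117 nm

For Z = 4 the level energies scale as Z², so the effective Rydberg energy is 13.6 × 16 = 217.6 eV.
ΔE = 217.6 × (1/3² − 1/4²) = 217.6 × 0.04861 = 10.58 eV.
λ = hc/ΔE = 1240 / 10.58 = 117 nm.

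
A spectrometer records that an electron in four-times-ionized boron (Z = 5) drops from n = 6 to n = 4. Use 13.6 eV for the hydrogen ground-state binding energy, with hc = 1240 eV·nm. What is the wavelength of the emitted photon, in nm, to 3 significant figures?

105 nm

For Z = 5 the level energies scale as Z², so the effective Rydberg energy is 13.6 × 25 = 340.0 eV.
ΔE = 340.0 × (1/4² − 1/6²) = 340.0 × 0.03472 = 11.81 eV.
λ = hc/ΔE = 1240 / 11.81 = 105 nm.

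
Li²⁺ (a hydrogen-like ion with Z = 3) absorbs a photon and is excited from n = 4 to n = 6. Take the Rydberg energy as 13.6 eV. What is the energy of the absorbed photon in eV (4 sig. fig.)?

4.250 eV

The Bohr energies scale as Z², so for Z = 3: E_n = −122.4/n² eV.
E_6 = −122.4/36 = −3.400 eV and E_4 = −122.4/16 = −7.650 eV.
The photon energy is |E_6 − E_4| = 4.250 eV.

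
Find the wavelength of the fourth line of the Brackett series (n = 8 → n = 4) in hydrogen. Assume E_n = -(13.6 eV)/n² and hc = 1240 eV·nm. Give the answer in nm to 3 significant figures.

The Brackett series terminates on n_f = 4; the fourth line has n_i = 4+4 = 8.
ΔE = 13.60 × (1/4² − 1/8²) = 0.6375 eV.
λ = 1240 / 0.6375 = 1950 nm.

1950 nm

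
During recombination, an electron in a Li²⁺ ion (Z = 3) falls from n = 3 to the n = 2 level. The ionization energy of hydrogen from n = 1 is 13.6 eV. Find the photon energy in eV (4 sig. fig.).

17.00 eV

The Bohr energies scale as Z², so for Z = 3: E_n = −122.4/n² eV.
E_3 = −122.4/9 = −13.60 eV and E_2 = −122.4/4 = −30.60 eV.
The photon energy is |E_3 − E_2| = 17.00 eV.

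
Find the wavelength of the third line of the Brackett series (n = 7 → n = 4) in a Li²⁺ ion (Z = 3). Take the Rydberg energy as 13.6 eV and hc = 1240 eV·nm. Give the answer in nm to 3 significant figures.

The Brackett series terminates on n_f = 4; the third line has n_i = 4+3 = 7.
ΔE = 122.4 × (1/4² − 1/7²) = 5.152 eV.
λ = 1240 / 5.152 = 241 nm.

241 nm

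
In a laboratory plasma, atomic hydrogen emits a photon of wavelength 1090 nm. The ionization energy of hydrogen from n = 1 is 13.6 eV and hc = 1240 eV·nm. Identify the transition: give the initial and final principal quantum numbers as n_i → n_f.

The photon energy is ΔE = hc/λ = 1240 / 1090 = 1.138 eV.
With Z = 1, ΔE = 13.60 × (1/n_f² − 1/n_i²), so 1/n_f² − 1/n_i² = 0.08365.
Trying n_f = 3 gives 1/n_i² = 0.02746, i.e. n_i ≈ 6; this pair matches.

n_i = 6, n_f = 3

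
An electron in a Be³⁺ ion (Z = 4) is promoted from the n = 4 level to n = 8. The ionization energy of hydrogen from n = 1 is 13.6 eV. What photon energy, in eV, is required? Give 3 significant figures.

The Bohr energies scale as Z², so for Z = 4: E_n = −217.6/n² eV.
E_8 = −217.6/64 = −3.400 eV and E_4 = −217.6/16 = −13.60 eV.
The photon energy is |E_8 − E_4| = 10.2 eV.

10.2 eV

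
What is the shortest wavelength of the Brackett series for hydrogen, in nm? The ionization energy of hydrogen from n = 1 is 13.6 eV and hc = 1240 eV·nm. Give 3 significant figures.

The Brackett series has lower level n_f = 4; the series limit corresponds to n_i → ∞.
ΔE_max = 13.6 × 1 / 4² = 0.8500 eV.
λ_min = 1240 / 0.8500 = 1460 nm.

1460 nm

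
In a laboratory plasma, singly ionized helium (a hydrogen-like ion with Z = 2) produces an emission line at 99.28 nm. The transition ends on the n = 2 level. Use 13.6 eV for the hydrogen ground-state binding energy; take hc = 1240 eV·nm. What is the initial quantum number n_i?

The photon energy is ΔE = hc/λ = 1240 / 99.28 = 12.49 eV.
With Z = 2, ΔE = 54.40 × (1/n_f² − 1/n_i²), so 1/n_f² − 1/n_i² = 0.2296.
With n_f = 2: 1/n_i² = 1/4 − 0.2296 = 0.02041, so n_i ≈ 7.00.

n_i = 7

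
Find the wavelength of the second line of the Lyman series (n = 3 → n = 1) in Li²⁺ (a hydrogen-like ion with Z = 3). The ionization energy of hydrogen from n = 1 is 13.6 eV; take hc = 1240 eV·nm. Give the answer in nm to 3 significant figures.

11.4 nm

The Lyman series terminates on n_f = 1; the second line has n_i = 1+2 = 3.
ΔE = 122.4 × (1/1² − 1/3²) = 108.8 eV.
λ = 1240 / 108.8 = 11.4 nm.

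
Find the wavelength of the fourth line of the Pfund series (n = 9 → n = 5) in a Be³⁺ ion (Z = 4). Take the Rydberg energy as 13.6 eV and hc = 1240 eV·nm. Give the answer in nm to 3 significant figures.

The Pfund series terminates on n_f = 5; the fourth line has n_i = 5+4 = 9.
ΔE = 217.6 × (1/5² − 1/9²) = 6.018 eV.
λ = 1240 / 6.018 = 206 nm.

206 nm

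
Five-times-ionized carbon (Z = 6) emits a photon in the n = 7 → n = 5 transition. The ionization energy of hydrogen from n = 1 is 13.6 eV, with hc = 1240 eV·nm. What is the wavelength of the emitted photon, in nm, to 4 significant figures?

For Z = 6 the level energies scale as Z², so the effective Rydberg energy is 13.6 × 36 = 489.6 eV.
ΔE = 489.6 × (1/5² − 1/7²) = 489.6 × 0.01959 = 9.592 eV.
λ = hc/ΔE = 1240 / 9.592 = 129.3 nm.

129.3 nm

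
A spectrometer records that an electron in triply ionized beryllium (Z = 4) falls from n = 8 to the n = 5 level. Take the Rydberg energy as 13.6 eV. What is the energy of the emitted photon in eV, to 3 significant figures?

The Bohr energies scale as Z², so for Z = 4: E_n = −217.6/n² eV.
E_8 = −217.6/64 = −3.400 eV and E_5 = −217.6/25 = −8.704 eV.
The photon energy is |E_8 − E_5| = 5.30 eV.

5.30 eV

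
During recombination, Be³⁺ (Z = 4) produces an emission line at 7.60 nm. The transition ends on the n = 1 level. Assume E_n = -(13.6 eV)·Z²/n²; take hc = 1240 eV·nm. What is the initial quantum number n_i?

The photon energy is ΔE = hc/λ = 1240 / 7.60 = 163.2 eV.
With Z = 4, ΔE = 217.6 × (1/n_f² − 1/n_i²), so 1/n_f² − 1/n_i² = 0.7498.
With n_f = 1: 1/n_i² = 1/1 − 0.7498 = 0.2502, so n_i ≈ 2.00.

n_i = 2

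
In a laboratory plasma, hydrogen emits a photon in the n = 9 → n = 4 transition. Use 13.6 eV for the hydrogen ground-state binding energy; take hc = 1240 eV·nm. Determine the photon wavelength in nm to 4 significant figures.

1818 nm

ΔE = 13.60 × (1/4² − 1/9²) = 13.60 × 0.05015 = 0.6821 eV.
λ = hc/ΔE = 1240 / 0.6821 = 1818 nm.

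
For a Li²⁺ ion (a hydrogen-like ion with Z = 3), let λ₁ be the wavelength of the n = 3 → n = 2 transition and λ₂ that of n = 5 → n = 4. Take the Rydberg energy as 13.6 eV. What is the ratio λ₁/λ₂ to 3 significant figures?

λ ∝ 1/ΔE ∝ 1/(1/n_f² − 1/n_i²), and the Z² and hc factors cancel in the ratio.
λ₁/λ₂ = (1/4² − 1/5²)/(1/2² − 1/3²) = 0.02250/0.1389 = 0.162.

0.162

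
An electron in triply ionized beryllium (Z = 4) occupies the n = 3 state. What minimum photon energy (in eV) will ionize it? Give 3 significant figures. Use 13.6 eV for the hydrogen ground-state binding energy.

E_n = −13.6 Z²/n² = −217.6/n² eV for Z = 4.
E_3 = −217.6/9 = −24.2 eV, so ionization (to E = 0) requires 24.2 eV.

24.2 eV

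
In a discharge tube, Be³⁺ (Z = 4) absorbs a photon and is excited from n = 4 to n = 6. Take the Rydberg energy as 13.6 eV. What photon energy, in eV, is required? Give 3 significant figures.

The Bohr energies scale as Z², so for Z = 4: E_n = −217.6/n² eV.
E_6 = −217.6/36 = −6.044 eV and E_4 = −217.6/16 = −13.60 eV.
The photon energy is |E_6 − E_4| = 7.56 eV.

7.56 eV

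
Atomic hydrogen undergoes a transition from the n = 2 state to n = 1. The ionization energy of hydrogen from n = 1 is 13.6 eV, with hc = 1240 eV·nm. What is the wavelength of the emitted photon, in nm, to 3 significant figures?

122 nm

ΔE = 13.60 × (1/1² − 1/2²) = 13.60 × 0.7500 = 10.20 eV.
λ = hc/ΔE = 1240 / 10.20 = 122 nm.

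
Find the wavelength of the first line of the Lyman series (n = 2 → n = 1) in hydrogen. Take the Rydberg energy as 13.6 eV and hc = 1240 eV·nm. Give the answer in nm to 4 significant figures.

The Lyman series terminates on n_f = 1; the first line has n_i = 1+1 = 2.
ΔE = 13.60 × (1/1² − 1/2²) = 10.20 eV.
λ = 1240 / 10.20 = 121.6 nm.

121.6 nm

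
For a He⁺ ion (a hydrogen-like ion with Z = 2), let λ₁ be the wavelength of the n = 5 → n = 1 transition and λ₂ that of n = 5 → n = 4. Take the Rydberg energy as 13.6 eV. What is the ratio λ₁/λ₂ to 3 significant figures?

λ ∝ 1/ΔE ∝ 1/(1/n_f² − 1/n_i²), and the Z² and hc factors cancel in the ratio.
λ₁/λ₂ = (1/4² − 1/5²)/(1/1² − 1/5²) = 0.02250/0.9600 = 0.0234.

0.0234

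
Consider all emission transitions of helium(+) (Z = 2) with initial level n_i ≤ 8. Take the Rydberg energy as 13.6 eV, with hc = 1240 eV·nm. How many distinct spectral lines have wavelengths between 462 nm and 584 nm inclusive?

3

Enumerate all n_i → n_f pairs with 1 ≤ n_f < n_i ≤ 8 and compute λ = 1240 / [13.6·4·(1/n_f² − 1/n_i²)].
Lines falling in [462, 584] nm: 4→3 (468.9 nm), 8→4 (486.3 nm), 7→4 (541.5 nm).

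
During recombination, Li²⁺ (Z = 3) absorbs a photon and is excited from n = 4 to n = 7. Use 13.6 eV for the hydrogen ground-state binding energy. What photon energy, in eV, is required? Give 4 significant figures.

The Bohr energies scale as Z², so for Z = 3: E_n = −122.4/n² eV.
E_7 = −122.4/49 = −2.498 eV and E_4 = −122.4/16 = −7.650 eV.
The photon energy is |E_7 − E_4| = 5.152 eV.

5.152 eV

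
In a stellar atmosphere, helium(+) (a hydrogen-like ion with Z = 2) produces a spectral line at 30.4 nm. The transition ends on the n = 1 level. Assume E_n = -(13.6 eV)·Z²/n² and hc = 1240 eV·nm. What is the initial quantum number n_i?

The photon energy is ΔE = hc/λ = 1240 / 30.4 = 40.79 eV.
With Z = 2, ΔE = 54.40 × (1/n_f² − 1/n_i²), so 1/n_f² − 1/n_i² = 0.7498.
With n_f = 1: 1/n_i² = 1/1 − 0.7498 = 0.2502, so n_i ≈ 2.00.

n_i = 2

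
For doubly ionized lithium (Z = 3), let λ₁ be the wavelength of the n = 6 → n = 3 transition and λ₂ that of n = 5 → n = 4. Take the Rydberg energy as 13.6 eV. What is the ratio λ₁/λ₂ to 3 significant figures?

λ ∝ 1/ΔE ∝ 1/(1/n_f² − 1/n_i²), and the Z² and hc factors cancel in the ratio.
λ₁/λ₂ = (1/4² − 1/5²)/(1/3² − 1/6²) = 0.02250/0.08333 = 0.270.

0.270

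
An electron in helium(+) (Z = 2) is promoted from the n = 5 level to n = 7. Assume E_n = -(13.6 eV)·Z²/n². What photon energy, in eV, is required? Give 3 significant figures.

The Bohr energies scale as Z², so for Z = 2: E_n = −54.40/n² eV.
E_7 = −54.40/49 = −1.110 eV and E_5 = −54.40/25 = −2.176 eV.
The photon energy is |E_7 − E_5| = 1.07 eV.

1.07 eV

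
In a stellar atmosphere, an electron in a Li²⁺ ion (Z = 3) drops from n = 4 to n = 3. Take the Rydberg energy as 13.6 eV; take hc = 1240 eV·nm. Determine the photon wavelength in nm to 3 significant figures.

208 nm

For Z = 3 the level energies scale as Z², so the effective Rydberg energy is 13.6 × 9 = 122.4 eV.
ΔE = 122.4 × (1/3² − 1/4²) = 122.4 × 0.04861 = 5.950 eV.
λ = hc/ΔE = 1240 / 5.950 = 208 nm.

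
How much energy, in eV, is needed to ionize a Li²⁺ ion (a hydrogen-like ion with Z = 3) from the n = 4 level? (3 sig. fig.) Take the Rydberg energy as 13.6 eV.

E_n = −13.6 Z²/n² = −122.4/n² eV for Z = 3.
E_4 = −122.4/16 = −7.65 eV, so ionization (to E = 0) requires 7.65 eV.

7.65 eV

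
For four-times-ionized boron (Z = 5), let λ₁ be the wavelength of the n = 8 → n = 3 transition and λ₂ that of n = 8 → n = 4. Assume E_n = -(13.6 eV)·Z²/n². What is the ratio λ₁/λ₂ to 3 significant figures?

0.491

λ ∝ 1/ΔE ∝ 1/(1/n_f² − 1/n_i²), and the Z² and hc factors cancel in the ratio.
λ₁/λ₂ = (1/4² − 1/8²)/(1/3² − 1/8²) = 0.04688/0.09549 = 0.491.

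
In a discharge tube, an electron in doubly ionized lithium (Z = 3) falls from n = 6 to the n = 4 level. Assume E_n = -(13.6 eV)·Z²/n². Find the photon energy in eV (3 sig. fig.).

The Bohr energies scale as Z², so for Z = 3: E_n = −122.4/n² eV.
E_6 = −122.4/36 = −3.400 eV and E_4 = −122.4/16 = −7.650 eV.
The photon energy is |E_6 − E_4| = 4.25 eV.

4.25 eV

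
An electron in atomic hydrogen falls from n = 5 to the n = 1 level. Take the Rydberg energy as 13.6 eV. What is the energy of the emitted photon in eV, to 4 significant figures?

E_5 = −13.60/25 = −0.5440 eV and E_1 = −13.60/1 = −13.60 eV.
The photon energy is |E_5 − E_1| = 13.06 eV.

13.06 eV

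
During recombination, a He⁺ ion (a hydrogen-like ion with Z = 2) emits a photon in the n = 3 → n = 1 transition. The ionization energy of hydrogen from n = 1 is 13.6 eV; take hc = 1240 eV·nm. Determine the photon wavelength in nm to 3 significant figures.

25.6 nm

For Z = 2 the level energies scale as Z², so the effective Rydberg energy is 13.6 × 4 = 54.40 eV.
ΔE = 54.40 × (1/1² − 1/3²) = 54.40 × 0.8889 = 48.36 eV.
λ = hc/ΔE = 1240 / 48.36 = 25.6 nm.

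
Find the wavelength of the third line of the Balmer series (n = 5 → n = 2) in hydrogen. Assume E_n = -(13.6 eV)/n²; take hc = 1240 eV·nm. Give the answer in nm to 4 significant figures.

The Balmer series terminates on n_f = 2; the third line has n_i = 2+3 = 5.
ΔE = 13.60 × (1/2² − 1/5²) = 2.856 eV.
λ = 1240 / 2.856 = 434.2 nm.

434.2 nm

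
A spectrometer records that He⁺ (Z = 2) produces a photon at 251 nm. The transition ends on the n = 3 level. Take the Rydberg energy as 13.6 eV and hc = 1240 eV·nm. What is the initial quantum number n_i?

n_i = 7

The photon energy is ΔE = hc/λ = 1240 / 251 = 4.940 eV.
With Z = 2, ΔE = 54.40 × (1/n_f² − 1/n_i²), so 1/n_f² − 1/n_i² = 0.09081.
With n_f = 3: 1/n_i² = 1/9 − 0.09081 = 0.02030, so n_i ≈ 7.02.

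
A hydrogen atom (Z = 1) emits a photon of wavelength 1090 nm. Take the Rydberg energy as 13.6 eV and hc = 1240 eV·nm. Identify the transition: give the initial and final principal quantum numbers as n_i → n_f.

The photon energy is ΔE = hc/λ = 1240 / 1090 = 1.138 eV.
With Z = 1, ΔE = 13.60 × (1/n_f² − 1/n_i²), so 1/n_f² − 1/n_i² = 0.08365.
Trying n_f = 3 gives 1/n_i² = 0.02746, i.e. n_i ≈ 6; this pair matches.

n_i = 6, n_f = 3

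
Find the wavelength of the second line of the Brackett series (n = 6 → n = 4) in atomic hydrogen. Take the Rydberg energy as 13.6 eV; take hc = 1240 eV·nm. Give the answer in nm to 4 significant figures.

2626 nm

The Brackett series terminates on n_f = 4; the second line has n_i = 4+2 = 6.
ΔE = 13.60 × (1/4² − 1/6²) = 0.4722 eV.
λ = 1240 / 0.4722 = 2626 nm.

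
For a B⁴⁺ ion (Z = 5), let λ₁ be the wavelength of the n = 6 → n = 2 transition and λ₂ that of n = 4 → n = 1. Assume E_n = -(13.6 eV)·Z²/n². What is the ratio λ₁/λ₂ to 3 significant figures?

λ ∝ 1/ΔE ∝ 1/(1/n_f² − 1/n_i²), and the Z² and hc factors cancel in the ratio.
λ₁/λ₂ = (1/1² − 1/4²)/(1/2² − 1/6²) = 0.9375/0.2222 = 4.22.

4.22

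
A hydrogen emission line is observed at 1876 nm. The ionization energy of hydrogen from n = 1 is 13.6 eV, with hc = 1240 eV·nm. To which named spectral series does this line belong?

ΔE = 1240/1876 = 0.6610 eV.
This matches 13.6 × (1/3² − 1/4²), so n_f = 3: the Paschen series.

Paschen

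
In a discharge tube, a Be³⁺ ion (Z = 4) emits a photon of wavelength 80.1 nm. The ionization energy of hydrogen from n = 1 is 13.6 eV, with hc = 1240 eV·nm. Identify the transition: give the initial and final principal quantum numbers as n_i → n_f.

The photon energy is ΔE = hc/λ = 1240 / 80.1 = 15.48 eV.
With Z = 4, ΔE = 217.6 × (1/n_f² − 1/n_i²), so 1/n_f² − 1/n_i² = 0.07114.
Trying n_f = 3 gives 1/n_i² = 0.03997, i.e. n_i ≈ 5; this pair matches.

n_i = 5, n_f = 3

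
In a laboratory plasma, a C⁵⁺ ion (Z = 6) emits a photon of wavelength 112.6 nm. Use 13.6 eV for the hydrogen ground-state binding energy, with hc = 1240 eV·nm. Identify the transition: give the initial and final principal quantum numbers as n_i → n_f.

The photon energy is ΔE = hc/λ = 1240 / 112.6 = 11.01 eV.
With Z = 6, ΔE = 489.6 × (1/n_f² − 1/n_i²), so 1/n_f² − 1/n_i² = 0.02249.
Trying n_f = 4 gives 1/n_i² = 0.04001, i.e. n_i ≈ 5; this pair matches.

n_i = 5, n_f = 4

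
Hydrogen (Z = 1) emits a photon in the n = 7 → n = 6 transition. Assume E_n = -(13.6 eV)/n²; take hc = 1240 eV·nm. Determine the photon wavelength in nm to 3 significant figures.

12400 nm

ΔE = 13.60 × (1/6² − 1/7²) = 13.60 × 0.007370 = 0.1002 eV.
λ = hc/ΔE = 1240 / 0.1002 = 12400 nm.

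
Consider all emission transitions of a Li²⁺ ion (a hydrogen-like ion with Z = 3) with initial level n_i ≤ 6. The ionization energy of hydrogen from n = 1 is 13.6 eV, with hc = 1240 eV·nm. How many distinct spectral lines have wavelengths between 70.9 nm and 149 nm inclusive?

Enumerate all n_i → n_f pairs with 1 ≤ n_f < n_i ≤ 6 and compute λ = 1240 / [13.6·9·(1/n_f² − 1/n_i²)].
Lines falling in [70.9, 149] nm: 3→2 (72.94 nm), 6→3 (121.6 nm), 5→3 (142.5 nm).

3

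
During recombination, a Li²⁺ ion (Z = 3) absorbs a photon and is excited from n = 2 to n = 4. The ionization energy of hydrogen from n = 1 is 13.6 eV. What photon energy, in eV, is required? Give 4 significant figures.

22.95 eV

The Bohr energies scale as Z², so for Z = 3: E_n = −122.4/n² eV.
E_4 = −122.4/16 = −7.650 eV and E_2 = −122.4/4 = −30.60 eV.
The photon energy is |E_4 − E_2| = 22.95 eV.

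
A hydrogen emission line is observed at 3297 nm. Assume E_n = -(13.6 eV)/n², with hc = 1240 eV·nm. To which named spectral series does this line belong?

Pfund

ΔE = 1240/3297 = 0.3761 eV.
This matches 13.6 × (1/5² − 1/9²), so n_f = 5: the Pfund series.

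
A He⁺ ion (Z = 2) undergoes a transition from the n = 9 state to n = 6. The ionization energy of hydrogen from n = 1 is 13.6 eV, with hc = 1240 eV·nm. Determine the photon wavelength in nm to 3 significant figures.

1480 nm

For Z = 2 the level energies scale as Z², so the effective Rydberg energy is 13.6 × 4 = 54.40 eV.
ΔE = 54.40 × (1/6² − 1/9²) = 54.40 × 0.01543 = 0.8395 eV.
λ = hc/ΔE = 1240 / 0.8395 = 1480 nm.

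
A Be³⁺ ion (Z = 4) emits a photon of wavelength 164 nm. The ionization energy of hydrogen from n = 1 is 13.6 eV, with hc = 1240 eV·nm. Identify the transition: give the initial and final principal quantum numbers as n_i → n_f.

n_i = 6, n_f = 4

The photon energy is ΔE = hc/λ = 1240 / 164 = 7.561 eV.
With Z = 4, ΔE = 217.6 × (1/n_f² − 1/n_i²), so 1/n_f² − 1/n_i² = 0.03475.
Trying n_f = 4 gives 1/n_i² = 0.02775, i.e. n_i ≈ 6; this pair matches.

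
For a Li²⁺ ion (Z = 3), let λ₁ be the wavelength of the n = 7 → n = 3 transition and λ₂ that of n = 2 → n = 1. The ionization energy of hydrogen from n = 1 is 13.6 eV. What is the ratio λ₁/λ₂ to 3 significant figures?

λ ∝ 1/ΔE ∝ 1/(1/n_f² − 1/n_i²), and the Z² and hc factors cancel in the ratio.
λ₁/λ₂ = (1/1² − 1/2²)/(1/3² − 1/7²) = 0.7500/0.09070 = 8.27.

8.27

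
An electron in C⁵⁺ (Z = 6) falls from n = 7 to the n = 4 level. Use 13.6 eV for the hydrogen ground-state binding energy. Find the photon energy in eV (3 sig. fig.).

The Bohr energies scale as Z², so for Z = 6: E_n = −489.6/n² eV.
E_7 = −489.6/49 = −9.992 eV and E_4 = −489.6/16 = −30.60 eV.
The photon energy is |E_7 − E_4| = 20.6 eV.

20.6 eV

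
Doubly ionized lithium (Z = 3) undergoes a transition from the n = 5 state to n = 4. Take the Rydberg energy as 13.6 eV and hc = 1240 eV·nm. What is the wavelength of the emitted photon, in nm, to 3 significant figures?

450 nm

For Z = 3 the level energies scale as Z², so the effective Rydberg energy is 13.6 × 9 = 122.4 eV.
ΔE = 122.4 × (1/4² − 1/5²) = 122.4 × 0.02250 = 2.754 eV.
λ = hc/ΔE = 1240 / 2.754 = 450 nm.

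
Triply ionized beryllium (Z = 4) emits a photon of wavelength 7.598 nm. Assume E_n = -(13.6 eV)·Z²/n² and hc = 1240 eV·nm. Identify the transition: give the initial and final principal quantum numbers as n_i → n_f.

The photon energy is ΔE = hc/λ = 1240 / 7.598 = 163.2 eV.
With Z = 4, ΔE = 217.6 × (1/n_f² − 1/n_i²), so 1/n_f² − 1/n_i² = 0.7500.
Trying n_f = 1 gives 1/n_i² = 0.2500, i.e. n_i ≈ 2; this pair matches.

n_i = 2, n_f = 1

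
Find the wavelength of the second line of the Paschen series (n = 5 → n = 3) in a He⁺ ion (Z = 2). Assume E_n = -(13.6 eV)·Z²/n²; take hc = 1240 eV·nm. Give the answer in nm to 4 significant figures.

320.5 nm

The Paschen series terminates on n_f = 3; the second line has n_i = 3+2 = 5.
ΔE = 54.40 × (1/3² − 1/5²) = 3.868 eV.
λ = 1240 / 3.868 = 320.5 nm.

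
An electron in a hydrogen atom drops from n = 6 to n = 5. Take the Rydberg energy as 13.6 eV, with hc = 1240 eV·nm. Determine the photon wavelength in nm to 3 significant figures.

7460 nm

ΔE = 13.60 × (1/5² − 1/6²) = 13.60 × 0.01222 = 0.1662 eV.
λ = hc/ΔE = 1240 / 0.1662 = 7460 nm.
This line belongs to the Pfund series.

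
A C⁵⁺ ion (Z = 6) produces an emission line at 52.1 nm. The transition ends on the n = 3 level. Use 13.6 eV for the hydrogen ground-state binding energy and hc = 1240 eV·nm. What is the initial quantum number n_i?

The photon energy is ΔE = hc/λ = 1240 / 52.1 = 23.80 eV.
With Z = 6, ΔE = 489.6 × (1/n_f² − 1/n_i²), so 1/n_f² − 1/n_i² = 0.04861.
With n_f = 3: 1/n_i² = 1/9 − 0.04861 = 0.06250, so n_i ≈ 4.00.

n_i = 4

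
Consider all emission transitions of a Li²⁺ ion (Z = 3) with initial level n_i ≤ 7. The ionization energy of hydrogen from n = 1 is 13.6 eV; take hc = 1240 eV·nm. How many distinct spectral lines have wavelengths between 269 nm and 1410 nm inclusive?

5

Enumerate all n_i → n_f pairs with 1 ≤ n_f < n_i ≤ 7 and compute λ = 1240 / [13.6·9·(1/n_f² − 1/n_i²)].
Lines falling in [269, 1410] nm: 6→4 (291.8 nm), 5→4 (450.3 nm), 7→5 (517.1 nm), 6→5 (828.9 nm), 7→6 (1375 nm).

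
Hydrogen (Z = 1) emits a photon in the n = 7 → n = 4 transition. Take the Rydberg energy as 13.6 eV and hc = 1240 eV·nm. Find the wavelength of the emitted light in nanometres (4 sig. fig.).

2166 nm

ΔE = 13.60 × (1/4² − 1/7²) = 13.60 × 0.04209 = 0.5724 eV.
λ = hc/ΔE = 1240 / 0.5724 = 2166 nm.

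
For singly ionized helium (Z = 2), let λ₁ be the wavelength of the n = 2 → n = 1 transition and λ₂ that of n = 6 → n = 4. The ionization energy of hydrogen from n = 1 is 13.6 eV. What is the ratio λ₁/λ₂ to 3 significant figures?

0.0463

λ ∝ 1/ΔE ∝ 1/(1/n_f² − 1/n_i²), and the Z² and hc factors cancel in the ratio.
λ₁/λ₂ = (1/4² − 1/6²)/(1/1² − 1/2²) = 0.03472/0.7500 = 0.0463.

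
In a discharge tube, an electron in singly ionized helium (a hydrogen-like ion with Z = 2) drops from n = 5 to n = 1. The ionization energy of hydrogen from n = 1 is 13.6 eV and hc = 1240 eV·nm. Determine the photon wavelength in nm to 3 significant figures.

For Z = 2 the level energies scale as Z², so the effective Rydberg energy is 13.6 × 4 = 54.40 eV.
ΔE = 54.40 × (1/1² − 1/5²) = 54.40 × 0.9600 = 52.22 eV.
λ = hc/ΔE = 1240 / 52.22 = 23.7 nm.

23.7 nm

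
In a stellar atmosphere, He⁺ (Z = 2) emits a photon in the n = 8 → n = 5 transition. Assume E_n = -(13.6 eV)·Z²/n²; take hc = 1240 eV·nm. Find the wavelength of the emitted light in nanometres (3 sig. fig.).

935 nm

For Z = 2 the level energies scale as Z², so the effective Rydberg energy is 13.6 × 4 = 54.40 eV.
ΔE = 54.40 × (1/5² − 1/8²) = 54.40 × 0.02438 = 1.326 eV.
λ = hc/ΔE = 1240 / 1.326 = 935 nm.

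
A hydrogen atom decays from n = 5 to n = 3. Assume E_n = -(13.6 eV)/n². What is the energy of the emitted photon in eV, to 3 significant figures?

0.967 eV

E_5 = −13.60/25 = −0.5440 eV and E_3 = −13.60/9 = −1.511 eV.
The photon energy is |E_5 − E_3| = 0.967 eV.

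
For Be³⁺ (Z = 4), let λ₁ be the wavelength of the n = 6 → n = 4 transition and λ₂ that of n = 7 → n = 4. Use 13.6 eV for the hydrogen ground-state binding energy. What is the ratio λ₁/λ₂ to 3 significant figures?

1.21

λ ∝ 1/ΔE ∝ 1/(1/n_f² − 1/n_i²), and the Z² and hc factors cancel in the ratio.
λ₁/λ₂ = (1/4² − 1/7²)/(1/4² − 1/6²) = 0.04209/0.03472 = 1.21.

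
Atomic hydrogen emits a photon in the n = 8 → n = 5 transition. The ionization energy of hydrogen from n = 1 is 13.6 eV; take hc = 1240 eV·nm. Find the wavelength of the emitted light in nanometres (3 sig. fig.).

ΔE = 13.60 × (1/5² − 1/8²) = 13.60 × 0.02438 = 0.3315 eV.
λ = hc/ΔE = 1240 / 0.3315 = 3740 nm.
This line belongs to the Pfund series.

3740 nm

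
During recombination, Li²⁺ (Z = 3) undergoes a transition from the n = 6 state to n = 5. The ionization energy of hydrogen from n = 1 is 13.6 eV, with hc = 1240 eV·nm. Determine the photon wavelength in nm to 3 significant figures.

829 nm

For Z = 3 the level energies scale as Z², so the effective Rydberg energy is 13.6 × 9 = 122.4 eV.
ΔE = 122.4 × (1/5² − 1/6²) = 122.4 × 0.01222 = 1.496 eV.
λ = hc/ΔE = 1240 / 1.496 = 829 nm.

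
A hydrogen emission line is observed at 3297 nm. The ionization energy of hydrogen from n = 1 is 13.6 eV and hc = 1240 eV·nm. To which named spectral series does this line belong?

ΔE = 1240/3297 = 0.3761 eV.
This matches 13.6 × (1/5² − 1/9²), so n_f = 5: the Pfund series.

Pfund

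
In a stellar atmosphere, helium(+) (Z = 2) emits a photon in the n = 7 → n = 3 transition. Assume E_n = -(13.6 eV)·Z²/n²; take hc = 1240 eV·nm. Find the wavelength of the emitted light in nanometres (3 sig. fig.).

251 nm

For Z = 2 the level energies scale as Z², so the effective Rydberg energy is 13.6 × 4 = 54.40 eV.
ΔE = 54.40 × (1/3² − 1/7²) = 54.40 × 0.09070 = 4.934 eV.
λ = hc/ΔE = 1240 / 4.934 = 251 nm.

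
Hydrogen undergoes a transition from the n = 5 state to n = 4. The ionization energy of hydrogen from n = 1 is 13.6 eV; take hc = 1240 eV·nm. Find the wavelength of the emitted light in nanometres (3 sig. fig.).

ΔE = 13.60 × (1/4² − 1/5²) = 13.60 × 0.02250 = 0.3060 eV.
λ = hc/ΔE = 1240 / 0.3060 = 4050 nm.
This line belongs to the Brackett series.

4050 nm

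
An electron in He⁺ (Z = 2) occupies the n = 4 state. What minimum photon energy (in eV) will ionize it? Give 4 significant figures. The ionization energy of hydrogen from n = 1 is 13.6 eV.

E_n = −13.6 Z²/n² = −54.40/n² eV for Z = 2.
E_4 = −54.40/16 = −3.400 eV, so ionization (to E = 0) requires 3.400 eV.

3.400 eV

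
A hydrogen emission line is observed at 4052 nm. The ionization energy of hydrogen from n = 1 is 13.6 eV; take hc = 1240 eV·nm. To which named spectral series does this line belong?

ΔE = 1240/4052 = 0.3060 eV.
This matches 13.6 × (1/4² − 1/5²), so n_f = 4: the Brackett series.

Brackett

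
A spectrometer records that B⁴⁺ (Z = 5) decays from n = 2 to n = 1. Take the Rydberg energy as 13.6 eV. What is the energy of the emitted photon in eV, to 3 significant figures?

255 eV

The Bohr energies scale as Z², so for Z = 5: E_n = −340.0/n² eV.
E_2 = −340.0/4 = −85.00 eV and E_1 = −340.0/1 = −340.0 eV.
The photon energy is |E_2 − E_1| = 255 eV.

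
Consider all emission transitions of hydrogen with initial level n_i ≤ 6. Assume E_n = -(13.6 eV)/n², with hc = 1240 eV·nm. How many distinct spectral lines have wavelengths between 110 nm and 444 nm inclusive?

3

Enumerate all n_i → n_f pairs with 1 ≤ n_f < n_i ≤ 6 and compute λ = 1240 / [13.6·1·(1/n_f² − 1/n_i²)].
Lines falling in [110, 444] nm: 2→1 (121.6 nm), 6→2 (410.3 nm), 5→2 (434.2 nm).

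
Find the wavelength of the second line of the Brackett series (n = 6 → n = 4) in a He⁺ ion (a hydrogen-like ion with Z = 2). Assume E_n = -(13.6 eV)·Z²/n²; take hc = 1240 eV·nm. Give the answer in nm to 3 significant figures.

656 nm

The Brackett series terminates on n_f = 4; the second line has n_i = 4+2 = 6.
ΔE = 54.40 × (1/4² − 1/6²) = 1.889 eV.
λ = 1240 / 1.889 = 656 nm.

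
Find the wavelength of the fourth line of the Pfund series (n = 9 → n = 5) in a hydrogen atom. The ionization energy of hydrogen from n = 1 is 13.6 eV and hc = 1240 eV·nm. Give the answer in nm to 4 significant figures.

The Pfund series terminates on n_f = 5; the fourth line has n_i = 5+4 = 9.
ΔE = 13.60 × (1/5² − 1/9²) = 0.3761 eV.
λ = 1240 / 0.3761 = 3297 nm.

3297 nm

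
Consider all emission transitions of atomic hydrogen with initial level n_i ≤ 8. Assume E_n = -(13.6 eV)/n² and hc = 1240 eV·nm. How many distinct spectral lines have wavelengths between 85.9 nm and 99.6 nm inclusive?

Enumerate all n_i → n_f pairs with 1 ≤ n_f < n_i ≤ 8 and compute λ = 1240 / [13.6·1·(1/n_f² − 1/n_i²)].
Lines falling in [85.9, 99.6] nm: 8→1 (92.62 nm), 7→1 (93.08 nm), 6→1 (93.78 nm), 5→1 (94.98 nm), 4→1 (97.25 nm).

5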